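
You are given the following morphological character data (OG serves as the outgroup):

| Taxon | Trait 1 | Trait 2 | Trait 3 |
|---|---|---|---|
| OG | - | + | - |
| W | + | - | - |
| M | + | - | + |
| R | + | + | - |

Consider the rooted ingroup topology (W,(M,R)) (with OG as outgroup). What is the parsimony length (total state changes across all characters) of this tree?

Map each character onto (W,(M,R)) (rooted by OG) and count the minimum state changes it requires (Fitch parsimony):
Trait 1: 1; Trait 2: 2; Trait 3: 1.
Total tree length = 4.

4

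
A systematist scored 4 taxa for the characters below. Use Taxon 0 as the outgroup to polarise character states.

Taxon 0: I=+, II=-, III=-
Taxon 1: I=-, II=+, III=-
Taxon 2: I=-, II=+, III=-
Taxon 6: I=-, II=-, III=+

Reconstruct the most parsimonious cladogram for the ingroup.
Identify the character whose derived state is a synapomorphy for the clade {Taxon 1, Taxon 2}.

Character polarity is set by the outgroup: the derived state is whichever differs from the outgroup's state, so for I the derived state is '-', and for the remaining characters it is '+'.
All ingroup taxa share the derived state '-' for I; it defines the ingroup but does not resolve relationships within it.
Only Taxon 1 and Taxon 2 show the derived state '+' for II, supporting them as a clade.
III: derived state '+' in Taxon 6 only — an autapomorphy, so it tells us nothing about relationships among taxa.
Most parsimonious ingroup topology: ((Taxon 1,Taxon 2),Taxon 6).
The clade {Taxon 1, Taxon 2} is supported by II: its derived state '+' occurs in exactly those taxa and in no other taxon (including the outgroup).

II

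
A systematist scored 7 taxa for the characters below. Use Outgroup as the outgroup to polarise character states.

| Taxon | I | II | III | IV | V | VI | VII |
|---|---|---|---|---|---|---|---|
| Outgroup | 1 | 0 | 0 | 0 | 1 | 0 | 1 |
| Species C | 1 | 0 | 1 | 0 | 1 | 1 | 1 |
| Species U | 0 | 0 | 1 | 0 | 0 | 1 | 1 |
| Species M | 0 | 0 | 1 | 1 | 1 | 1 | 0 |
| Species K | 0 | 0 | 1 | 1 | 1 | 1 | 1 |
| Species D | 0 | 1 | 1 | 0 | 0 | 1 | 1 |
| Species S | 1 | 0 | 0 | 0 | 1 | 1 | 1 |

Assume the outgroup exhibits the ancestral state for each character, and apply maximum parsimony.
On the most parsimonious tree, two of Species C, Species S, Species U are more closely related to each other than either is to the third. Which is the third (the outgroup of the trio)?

Character polarity is set by the outgroup: the derived state is whichever differs from the outgroup's state, so for I, V, VII the derived state is '0', and for the remaining characters it is '1'.
Only Species D, Species K, Species M, and Species U show the derived state '0' for I, supporting them as a clade.
II: derived state '1' in Species D only — an autapomorphy, so it tells us nothing about relationships among taxa.
Only Species C, Species D, Species K, Species M, and Species U show the derived state '1' for III, supporting them as a clade.
IV (derived state '1') is shared by Species K and Species M — a synapomorphy uniting that clade.
Only Species D and Species U show the derived state '0' for V, supporting them as a clade.
All ingroup taxa share the derived state '1' for VI; it defines the ingroup but does not resolve relationships within it.
VII: derived state '0' in Species M only — an autapomorphy, so it tells us nothing about relationships among taxa.
Most parsimonious ingroup topology: ((Species C,((Species U,Species D),(Species M,Species K))),Species S).
Species U and Species C share a more recent common ancestor with each other than either does with Species S, so Species S is the least closely related of the three.

Species S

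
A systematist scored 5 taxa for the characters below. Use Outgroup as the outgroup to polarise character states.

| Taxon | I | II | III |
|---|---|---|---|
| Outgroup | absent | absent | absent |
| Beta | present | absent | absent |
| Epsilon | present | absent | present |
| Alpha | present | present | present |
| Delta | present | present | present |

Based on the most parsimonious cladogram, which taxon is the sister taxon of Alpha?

Delta

The outgroup has state 'absent' for every character, so 'present' is the derived state throughout.
I (derived state 'present') is shared by all ingroup taxa — unites the whole ingroup.
II: derived state 'present' in Alpha and Delta only — synapomorphy for {Alpha, Delta}.
III (derived state 'present') is shared by Alpha, Delta, and Epsilon — a synapomorphy uniting that clade.
Most parsimonious ingroup topology: (Beta,(Epsilon,(Alpha,Delta))).
Alpha and Delta form a cherry on this tree, so they are sister taxa.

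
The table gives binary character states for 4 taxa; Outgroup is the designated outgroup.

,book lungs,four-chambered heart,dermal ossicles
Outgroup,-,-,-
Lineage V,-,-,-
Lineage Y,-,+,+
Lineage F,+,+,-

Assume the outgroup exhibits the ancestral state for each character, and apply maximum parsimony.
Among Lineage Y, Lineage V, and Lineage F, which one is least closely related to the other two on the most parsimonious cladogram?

Lineage V

The outgroup has state '-' for every character, so '+' is the derived state throughout.
book lungs: derived state '+' in Lineage F only — an autapomorphy, so it tells us nothing about relationships among taxa.
four-chambered heart (derived state '+') is shared by Lineage F and Lineage Y — a synapomorphy uniting that clade.
dermal ossicles: derived state '+' in Lineage Y only — an autapomorphy, so it tells us nothing about relationships among taxa.
Most parsimonious ingroup topology: ((Lineage F,Lineage Y),Lineage V).
Lineage Y and Lineage F share a more recent common ancestor with each other than either does with Lineage V, so Lineage V is the least closely related of the three.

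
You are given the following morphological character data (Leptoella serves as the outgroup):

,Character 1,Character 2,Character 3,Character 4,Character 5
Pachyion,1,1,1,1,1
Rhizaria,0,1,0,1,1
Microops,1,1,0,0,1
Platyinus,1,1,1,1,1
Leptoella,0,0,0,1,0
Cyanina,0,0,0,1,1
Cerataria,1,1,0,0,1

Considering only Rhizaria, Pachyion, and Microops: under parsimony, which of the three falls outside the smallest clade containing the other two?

Rhizaria

Character polarity is set by the outgroup: the derived state is whichever differs from the outgroup's state, so for Character 4 the derived state is '0', and for the remaining characters it is '1'.
Only Cerataria, Microops, Pachyion, and Platyinus show the derived state '1' for Character 1, supporting them as a clade.
Character 2 (derived state '1') is shared by Cerataria, Microops, Pachyion, Platyinus, and Rhizaria — a synapomorphy uniting that clade.
Character 3: derived state '1' in Pachyion and Platyinus only — synapomorphy for {Pachyion, Platyinus}.
Character 4: derived state '0' in Cerataria and Microops only — synapomorphy for {Cerataria, Microops}.
Character 5 (derived state '1') is shared by all ingroup taxa — unites the whole ingroup.
Most parsimonious ingroup topology: ((((Microops,Cerataria),(Pachyion,Platyinus)),Rhizaria),Cyanina).
Microops and Pachyion share a more recent common ancestor with each other than either does with Rhizaria, so Rhizaria is the least closely related of the three.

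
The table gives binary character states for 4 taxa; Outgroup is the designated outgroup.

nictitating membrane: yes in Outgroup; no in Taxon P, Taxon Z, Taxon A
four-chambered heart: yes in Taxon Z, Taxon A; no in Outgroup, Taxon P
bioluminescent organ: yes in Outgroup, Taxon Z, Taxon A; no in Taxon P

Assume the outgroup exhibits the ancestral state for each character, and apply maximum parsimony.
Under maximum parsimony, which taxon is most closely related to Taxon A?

Character polarity is set by the outgroup: the derived state is whichever differs from the outgroup's state, so for nictitating membrane, bioluminescent organ the derived state is 'no', and for the remaining characters it is 'yes'.
All ingroup taxa share the derived state 'no' for nictitating membrane; it defines the ingroup but does not resolve relationships within it.
four-chambered heart: derived state 'yes' in Taxon A and Taxon Z only — synapomorphy for {Taxon A, Taxon Z}.
bioluminescent organ: derived state 'no' in Taxon P only — an autapomorphy, so it tells us nothing about relationships among taxa.
Most parsimonious ingroup topology: (Taxon P,(Taxon Z,Taxon A)).
Taxon A and Taxon Z form a cherry on this tree, so they are sister taxa.

Taxon Z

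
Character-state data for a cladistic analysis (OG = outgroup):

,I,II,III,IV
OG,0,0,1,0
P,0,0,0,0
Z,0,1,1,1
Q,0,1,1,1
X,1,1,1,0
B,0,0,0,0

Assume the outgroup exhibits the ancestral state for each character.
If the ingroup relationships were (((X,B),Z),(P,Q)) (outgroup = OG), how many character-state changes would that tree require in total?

Map each character onto (((X,B),Z),(P,Q)) (rooted by OG) and count the minimum state changes it requires (Fitch parsimony):
I: 1; II: 3; III: 2; IV: 2.
Total tree length = 8.

8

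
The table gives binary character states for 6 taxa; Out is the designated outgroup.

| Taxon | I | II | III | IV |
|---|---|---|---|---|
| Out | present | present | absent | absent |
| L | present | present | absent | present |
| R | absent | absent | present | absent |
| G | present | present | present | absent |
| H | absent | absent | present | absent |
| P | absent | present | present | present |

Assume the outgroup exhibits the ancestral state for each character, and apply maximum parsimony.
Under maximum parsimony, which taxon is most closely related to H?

R

Character polarity is set by the outgroup: the derived state is whichever differs from the outgroup's state, so for I, II the derived state is 'absent', and for the remaining characters it is 'present'.
I: derived state 'absent' in H, P, and R only — synapomorphy for {H, P, R}.
II (derived state 'absent') is shared by H and R — a synapomorphy uniting that clade.
III: derived state 'present' in G, H, P, and R only — synapomorphy for {G, H, P, R}.
IV groups L and P, which is incompatible with the clades supported by the remaining characters; treating it as convergent (homoplasy) costs fewer steps than any alternative tree.
Most parsimonious ingroup topology: (L,(((R,H),P),G)).
H and R form a cherry on this tree, so they are sister taxa.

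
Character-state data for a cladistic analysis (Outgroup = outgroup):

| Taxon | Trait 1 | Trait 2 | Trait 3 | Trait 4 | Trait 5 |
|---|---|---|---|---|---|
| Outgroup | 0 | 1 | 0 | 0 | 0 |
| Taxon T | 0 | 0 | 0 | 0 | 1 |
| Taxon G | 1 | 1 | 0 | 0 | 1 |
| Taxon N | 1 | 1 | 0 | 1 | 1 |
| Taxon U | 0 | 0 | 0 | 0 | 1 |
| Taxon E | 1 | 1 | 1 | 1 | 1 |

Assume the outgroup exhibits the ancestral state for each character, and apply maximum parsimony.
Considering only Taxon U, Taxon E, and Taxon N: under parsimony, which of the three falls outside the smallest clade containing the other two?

Taxon U

Character polarity is set by the outgroup: the derived state is whichever differs from the outgroup's state, so for Trait 2 the derived state is '0', and for the remaining characters it is '1'.
Trait 1: derived state '1' in Taxon E, Taxon G, and Taxon N only — synapomorphy for {Taxon E, Taxon G, Taxon N}.
Trait 2: derived state '0' in Taxon T and Taxon U only — synapomorphy for {Taxon T, Taxon U}.
Trait 3: derived state '1' in Taxon E only — an autapomorphy, so it tells us nothing about relationships among taxa.
Only Taxon E and Taxon N show the derived state '1' for Trait 4, supporting them as a clade.
All ingroup taxa share the derived state '1' for Trait 5; it defines the ingroup but does not resolve relationships within it.
Most parsimonious ingroup topology: ((Taxon T,Taxon U),(Taxon G,(Taxon N,Taxon E))).
Taxon E and Taxon N share a more recent common ancestor with each other than either does with Taxon U, so Taxon U is the least closely related of the three.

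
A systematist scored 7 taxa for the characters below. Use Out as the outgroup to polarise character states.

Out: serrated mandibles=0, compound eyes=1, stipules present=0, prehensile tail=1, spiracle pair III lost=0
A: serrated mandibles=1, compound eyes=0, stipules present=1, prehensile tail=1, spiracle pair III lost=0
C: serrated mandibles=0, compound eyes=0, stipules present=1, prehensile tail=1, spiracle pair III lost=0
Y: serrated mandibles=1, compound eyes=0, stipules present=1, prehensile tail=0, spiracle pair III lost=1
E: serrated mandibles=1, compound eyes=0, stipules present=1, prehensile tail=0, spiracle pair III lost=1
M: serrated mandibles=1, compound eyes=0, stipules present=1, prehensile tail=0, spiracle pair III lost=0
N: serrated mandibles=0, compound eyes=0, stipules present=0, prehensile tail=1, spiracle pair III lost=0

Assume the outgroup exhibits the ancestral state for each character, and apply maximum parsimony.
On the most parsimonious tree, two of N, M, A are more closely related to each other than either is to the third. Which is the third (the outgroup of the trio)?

Character polarity is set by the outgroup: the derived state is whichever differs from the outgroup's state, so for compound eyes, prehensile tail the derived state is '0', and for the remaining characters it is '1'.
serrated mandibles: derived state '1' in A, E, M, and Y only — synapomorphy for {A, E, M, Y}.
compound eyes (derived state '0') is shared by all ingroup taxa — unites the whole ingroup.
stipules present (derived state '1') is shared by A, C, E, M, and Y — a synapomorphy uniting that clade.
Only E, M, and Y show the derived state '0' for prehensile tail, supporting them as a clade.
spiracle pair III lost: derived state '1' in E and Y only — synapomorphy for {E, Y}.
Most parsimonious ingroup topology: (((A,((Y,E),M)),C),N).
M and A share a more recent common ancestor with each other than either does with N, so N is the least closely related of the three.

N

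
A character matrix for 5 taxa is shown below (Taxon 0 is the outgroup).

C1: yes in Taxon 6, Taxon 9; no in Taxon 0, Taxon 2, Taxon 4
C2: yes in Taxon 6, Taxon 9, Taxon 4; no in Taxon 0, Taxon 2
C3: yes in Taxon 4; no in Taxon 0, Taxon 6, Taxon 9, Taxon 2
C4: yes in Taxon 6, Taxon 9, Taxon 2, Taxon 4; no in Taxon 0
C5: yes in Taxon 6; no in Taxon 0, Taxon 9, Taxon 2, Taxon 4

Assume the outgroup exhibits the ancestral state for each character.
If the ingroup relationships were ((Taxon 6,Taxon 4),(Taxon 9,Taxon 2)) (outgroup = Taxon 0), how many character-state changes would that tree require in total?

Map each character onto ((Taxon 6,Taxon 4),(Taxon 9,Taxon 2)) (rooted by Taxon 0) and count the minimum state changes it requires (Fitch parsimony):
C1: 2; C2: 2; C3: 1; C4: 1; C5: 1.
Total tree length = 7.

7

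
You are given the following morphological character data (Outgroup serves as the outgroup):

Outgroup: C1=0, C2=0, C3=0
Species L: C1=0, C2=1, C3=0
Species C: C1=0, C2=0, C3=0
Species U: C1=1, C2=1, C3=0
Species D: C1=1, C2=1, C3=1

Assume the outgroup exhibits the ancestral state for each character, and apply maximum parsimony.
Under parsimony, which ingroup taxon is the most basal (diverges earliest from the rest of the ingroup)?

Species C

The outgroup has state '0' for every character, so '1' is the derived state throughout.
C1: derived state '1' in Species D and Species U only — synapomorphy for {Species D, Species U}.
Only Species D, Species L, and Species U show the derived state '1' for C2, supporting them as a clade.
C3 (derived state '1') is unique to Species D (autapomorphy; uninformative for grouping).
Most parsimonious ingroup topology: ((Species L,(Species U,Species D)),Species C).
Species C is sister to the clade containing all other ingroup taxa, so it is the earliest-diverging (most basal) ingroup lineage.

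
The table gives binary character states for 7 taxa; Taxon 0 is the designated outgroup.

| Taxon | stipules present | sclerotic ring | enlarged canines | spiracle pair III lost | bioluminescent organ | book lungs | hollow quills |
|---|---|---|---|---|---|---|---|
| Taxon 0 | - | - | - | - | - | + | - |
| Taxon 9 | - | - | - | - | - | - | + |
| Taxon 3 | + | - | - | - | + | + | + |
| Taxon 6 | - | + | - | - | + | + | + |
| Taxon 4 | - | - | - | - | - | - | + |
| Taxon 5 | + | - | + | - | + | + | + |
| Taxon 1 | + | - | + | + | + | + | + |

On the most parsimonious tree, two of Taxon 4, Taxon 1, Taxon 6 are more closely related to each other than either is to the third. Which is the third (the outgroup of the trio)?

Taxon 4

Character polarity is set by the outgroup: the derived state is whichever differs from the outgroup's state, so for book lungs the derived state is '-', and for the remaining characters it is '+'.
stipules present (derived state '+') is shared by Taxon 1, Taxon 3, and Taxon 5 — a synapomorphy uniting that clade.
sclerotic ring: derived state '+' in Taxon 6 only — an autapomorphy, so it tells us nothing about relationships among taxa.
Only Taxon 1 and Taxon 5 show the derived state '+' for enlarged canines, supporting them as a clade.
spiracle pair III lost: derived state '+' in Taxon 1 only — an autapomorphy, so it tells us nothing about relationships among taxa.
bioluminescent organ: derived state '+' in Taxon 1, Taxon 3, Taxon 5, and Taxon 6 only — synapomorphy for {Taxon 1, Taxon 3, Taxon 5, Taxon 6}.
Only Taxon 4 and Taxon 9 show the derived state '-' for book lungs, supporting them as a clade.
All ingroup taxa share the derived state '+' for hollow quills; it defines the ingroup but does not resolve relationships within it.
Most parsimonious ingroup topology: ((Taxon 9,Taxon 4),((Taxon 3,(Taxon 5,Taxon 1)),Taxon 6)).
Taxon 6 and Taxon 1 share a more recent common ancestor with each other than either does with Taxon 4, so Taxon 4 is the least closely related of the three.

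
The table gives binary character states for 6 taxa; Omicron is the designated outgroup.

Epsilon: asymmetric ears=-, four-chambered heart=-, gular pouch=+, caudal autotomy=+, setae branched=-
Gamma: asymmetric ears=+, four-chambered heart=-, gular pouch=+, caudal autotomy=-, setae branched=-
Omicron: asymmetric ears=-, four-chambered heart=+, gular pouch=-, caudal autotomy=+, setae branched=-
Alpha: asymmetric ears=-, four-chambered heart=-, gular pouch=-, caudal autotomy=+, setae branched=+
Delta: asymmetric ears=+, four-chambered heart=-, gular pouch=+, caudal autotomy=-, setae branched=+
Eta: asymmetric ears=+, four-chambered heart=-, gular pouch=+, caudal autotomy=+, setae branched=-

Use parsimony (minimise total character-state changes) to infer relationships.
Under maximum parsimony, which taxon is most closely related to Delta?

Gamma

Character polarity is set by the outgroup: the derived state is whichever differs from the outgroup's state, so for four-chambered heart, caudal autotomy the derived state is '-', and for the remaining characters it is '+'.
Only Delta, Eta, and Gamma show the derived state '+' for asymmetric ears, supporting them as a clade.
All ingroup taxa share the derived state '-' for four-chambered heart; it defines the ingroup but does not resolve relationships within it.
gular pouch: derived state '+' in Delta, Epsilon, Eta, and Gamma only — synapomorphy for {Delta, Epsilon, Eta, Gamma}.
Only Delta and Gamma show the derived state '-' for caudal autotomy, supporting them as a clade.
setae branched groups Alpha and Delta, which is incompatible with the clades supported by the remaining characters; treating it as convergent (homoplasy) costs fewer steps than any alternative tree.
Most parsimonious ingroup topology: ((Epsilon,((Gamma,Delta),Eta)),Alpha).
Delta and Gamma form a cherry on this tree, so they are sister taxa.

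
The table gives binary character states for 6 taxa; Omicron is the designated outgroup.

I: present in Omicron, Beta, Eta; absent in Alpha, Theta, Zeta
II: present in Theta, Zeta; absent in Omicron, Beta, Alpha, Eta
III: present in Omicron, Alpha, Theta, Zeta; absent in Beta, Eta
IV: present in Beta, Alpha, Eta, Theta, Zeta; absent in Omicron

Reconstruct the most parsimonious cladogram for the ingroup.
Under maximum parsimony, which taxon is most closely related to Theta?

Character polarity is set by the outgroup: the derived state is whichever differs from the outgroup's state, so for I, III the derived state is 'absent', and for the remaining characters it is 'present'.
Only Alpha, Theta, and Zeta show the derived state 'absent' for I, supporting them as a clade.
Only Theta and Zeta show the derived state 'present' for II, supporting them as a clade.
III: derived state 'absent' in Beta and Eta only — synapomorphy for {Beta, Eta}.
All ingroup taxa share the derived state 'present' for IV; it defines the ingroup but does not resolve relationships within it.
Most parsimonious ingroup topology: ((Beta,Eta),(Alpha,(Theta,Zeta))).
Theta and Zeta form a cherry on this tree, so they are sister taxa.

Zeta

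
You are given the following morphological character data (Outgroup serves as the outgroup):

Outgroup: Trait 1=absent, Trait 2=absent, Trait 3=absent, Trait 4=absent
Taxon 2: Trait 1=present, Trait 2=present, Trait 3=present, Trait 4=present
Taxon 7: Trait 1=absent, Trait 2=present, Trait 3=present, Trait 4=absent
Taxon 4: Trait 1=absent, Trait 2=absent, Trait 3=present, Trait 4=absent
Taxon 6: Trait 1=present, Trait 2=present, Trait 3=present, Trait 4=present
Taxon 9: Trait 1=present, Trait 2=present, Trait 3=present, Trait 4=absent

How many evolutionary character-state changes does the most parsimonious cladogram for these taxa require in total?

The outgroup has state 'absent' for every character, so 'present' is the derived state throughout.
Trait 1 (derived state 'present') is shared by Taxon 2, Taxon 6, and Taxon 9 — a synapomorphy uniting that clade.
Trait 2 (derived state 'present') is shared by Taxon 2, Taxon 6, Taxon 7, and Taxon 9 — a synapomorphy uniting that clade.
Trait 3 (derived state 'present') is shared by all ingroup taxa — unites the whole ingroup.
Only Taxon 2 and Taxon 6 show the derived state 'present' for Trait 4, supporting them as a clade.
Most parsimonious ingroup topology: ((((Taxon 2,Taxon 6),Taxon 9),Taxon 7),Taxon 4).
Changes per character on this tree: Trait 1: 1; Trait 2: 1; Trait 3: 1; Trait 4: 1.
Total = 4.

4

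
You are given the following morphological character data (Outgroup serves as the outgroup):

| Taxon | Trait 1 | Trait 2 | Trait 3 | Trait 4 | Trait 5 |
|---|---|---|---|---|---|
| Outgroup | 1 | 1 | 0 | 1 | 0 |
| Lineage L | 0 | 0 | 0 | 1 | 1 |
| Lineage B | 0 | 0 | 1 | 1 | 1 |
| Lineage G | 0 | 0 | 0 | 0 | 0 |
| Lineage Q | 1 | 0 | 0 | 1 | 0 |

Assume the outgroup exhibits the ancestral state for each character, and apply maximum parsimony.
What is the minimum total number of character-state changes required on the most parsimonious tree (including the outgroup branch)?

Character polarity is set by the outgroup: the derived state is whichever differs from the outgroup's state, so for Trait 1, Trait 2, Trait 4 the derived state is '0', and for the remaining characters it is '1'.
Only Lineage B, Lineage G, and Lineage L show the derived state '0' for Trait 1, supporting them as a clade.
Trait 2 (derived state '0') is shared by all ingroup taxa — unites the whole ingroup.
Trait 3 (derived state '1') is unique to Lineage B (autapomorphy; uninformative for grouping).
Trait 4 (derived state '0') is unique to Lineage G (autapomorphy; uninformative for grouping).
Only Lineage B and Lineage L show the derived state '1' for Trait 5, supporting them as a clade.
Most parsimonious ingroup topology: (((Lineage L,Lineage B),Lineage G),Lineage Q).
Changes per character on this tree: Trait 1: 1; Trait 2: 1; Trait 3: 1; Trait 4: 1; Trait 5: 1.
Total = 5.

5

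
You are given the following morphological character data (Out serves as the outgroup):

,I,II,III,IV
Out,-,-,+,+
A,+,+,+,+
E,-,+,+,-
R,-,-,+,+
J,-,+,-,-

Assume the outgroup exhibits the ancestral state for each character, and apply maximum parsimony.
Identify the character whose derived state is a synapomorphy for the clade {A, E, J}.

II

Character polarity is set by the outgroup: the derived state is whichever differs from the outgroup's state, so for III, IV the derived state is '-', and for the remaining characters it is '+'.
I: derived state '+' in A only — an autapomorphy, so it tells us nothing about relationships among taxa.
II: derived state '+' in A, E, and J only — synapomorphy for {A, E, J}.
III (derived state '-') is unique to J (autapomorphy; uninformative for grouping).
IV (derived state '-') is shared by E and J — a synapomorphy uniting that clade.
Most parsimonious ingroup topology: ((A,(E,J)),R).
The clade {A, E, J} is supported by II: its derived state '+' occurs in exactly those taxa and in no other taxon (including the outgroup).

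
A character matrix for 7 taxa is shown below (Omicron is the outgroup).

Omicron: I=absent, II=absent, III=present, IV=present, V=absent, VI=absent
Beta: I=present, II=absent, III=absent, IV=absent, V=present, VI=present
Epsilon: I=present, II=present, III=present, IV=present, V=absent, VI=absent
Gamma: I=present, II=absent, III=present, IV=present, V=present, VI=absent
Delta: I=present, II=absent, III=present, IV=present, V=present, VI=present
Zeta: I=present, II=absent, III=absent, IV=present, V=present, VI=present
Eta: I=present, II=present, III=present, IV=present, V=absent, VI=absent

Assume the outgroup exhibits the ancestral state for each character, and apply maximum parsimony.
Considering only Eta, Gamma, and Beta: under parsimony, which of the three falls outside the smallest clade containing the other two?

Eta

Character polarity is set by the outgroup: the derived state is whichever differs from the outgroup's state, so for III, IV the derived state is 'absent', and for the remaining characters it is 'present'.
I (derived state 'present') is shared by all ingroup taxa — unites the whole ingroup.
II: derived state 'present' in Epsilon and Eta only — synapomorphy for {Epsilon, Eta}.
III: derived state 'absent' in Beta and Zeta only — synapomorphy for {Beta, Zeta}.
IV (derived state 'absent') is unique to Beta (autapomorphy; uninformative for grouping).
Only Beta, Delta, Gamma, and Zeta show the derived state 'present' for V, supporting them as a clade.
Only Beta, Delta, and Zeta show the derived state 'present' for VI, supporting them as a clade.
Most parsimonious ingroup topology: ((((Beta,Zeta),Delta),Gamma),(Epsilon,Eta)).
Beta and Gamma share a more recent common ancestor with each other than either does with Eta, so Eta is the least closely related of the three.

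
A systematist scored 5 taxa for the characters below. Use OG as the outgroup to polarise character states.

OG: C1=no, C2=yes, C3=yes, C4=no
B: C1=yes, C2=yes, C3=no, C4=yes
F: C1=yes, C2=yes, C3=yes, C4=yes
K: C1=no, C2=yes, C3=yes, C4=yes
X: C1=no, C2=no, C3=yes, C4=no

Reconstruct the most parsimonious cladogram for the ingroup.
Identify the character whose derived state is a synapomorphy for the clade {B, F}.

C1

Character polarity is set by the outgroup: the derived state is whichever differs from the outgroup's state, so for C2, C3 the derived state is 'no', and for the remaining characters it is 'yes'.
C1: derived state 'yes' in B and F only — synapomorphy for {B, F}.
C2: derived state 'no' in X only — an autapomorphy, so it tells us nothing about relationships among taxa.
C3 (derived state 'no') is unique to B (autapomorphy; uninformative for grouping).
C4 (derived state 'yes') is shared by B, F, and K — a synapomorphy uniting that clade.
Most parsimonious ingroup topology: (((B,F),K),X).
The clade {B, F} is supported by C1: its derived state 'yes' occurs in exactly those taxa and in no other taxon (including the outgroup).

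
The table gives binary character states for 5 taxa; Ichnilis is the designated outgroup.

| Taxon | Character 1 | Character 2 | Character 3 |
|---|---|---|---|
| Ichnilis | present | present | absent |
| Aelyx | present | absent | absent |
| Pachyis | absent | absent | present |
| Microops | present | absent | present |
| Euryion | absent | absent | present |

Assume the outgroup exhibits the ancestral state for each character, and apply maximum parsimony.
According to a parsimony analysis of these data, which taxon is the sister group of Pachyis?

Character polarity is set by the outgroup: the derived state is whichever differs from the outgroup's state, so for Character 1, Character 2 the derived state is 'absent', and for the remaining characters it is 'present'.
Character 1: derived state 'absent' in Euryion and Pachyis only — synapomorphy for {Euryion, Pachyis}.
All ingroup taxa share the derived state 'absent' for Character 2; it defines the ingroup but does not resolve relationships within it.
Only Euryion, Microops, and Pachyis show the derived state 'present' for Character 3, supporting them as a clade.
Most parsimonious ingroup topology: (Aelyx,((Pachyis,Euryion),Microops)).
Pachyis and Euryion form a cherry on this tree, so they are sister taxa.

Euryion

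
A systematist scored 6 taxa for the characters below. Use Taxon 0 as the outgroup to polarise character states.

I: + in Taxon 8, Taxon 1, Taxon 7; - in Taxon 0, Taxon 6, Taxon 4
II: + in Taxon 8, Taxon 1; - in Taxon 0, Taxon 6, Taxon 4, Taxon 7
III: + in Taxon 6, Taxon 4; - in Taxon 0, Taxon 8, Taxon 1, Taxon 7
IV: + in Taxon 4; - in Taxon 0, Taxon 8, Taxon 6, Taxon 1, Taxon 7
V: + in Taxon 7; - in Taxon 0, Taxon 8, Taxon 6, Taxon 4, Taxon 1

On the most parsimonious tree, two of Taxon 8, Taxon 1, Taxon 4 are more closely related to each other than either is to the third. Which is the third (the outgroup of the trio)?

The outgroup has state '-' for every character, so '+' is the derived state throughout.
Only Taxon 1, Taxon 7, and Taxon 8 show the derived state '+' for I, supporting them as a clade.
II: derived state '+' in Taxon 1 and Taxon 8 only — synapomorphy for {Taxon 1, Taxon 8}.
III (derived state '+') is shared by Taxon 4 and Taxon 6 — a synapomorphy uniting that clade.
IV: derived state '+' in Taxon 4 only — an autapomorphy, so it tells us nothing about relationships among taxa.
V (derived state '+') is unique to Taxon 7 (autapomorphy; uninformative for grouping).
Most parsimonious ingroup topology: (((Taxon 8,Taxon 1),Taxon 7),(Taxon 6,Taxon 4)).
Taxon 8 and Taxon 1 share a more recent common ancestor with each other than either does with Taxon 4, so Taxon 4 is the least closely related of the three.

Taxon 4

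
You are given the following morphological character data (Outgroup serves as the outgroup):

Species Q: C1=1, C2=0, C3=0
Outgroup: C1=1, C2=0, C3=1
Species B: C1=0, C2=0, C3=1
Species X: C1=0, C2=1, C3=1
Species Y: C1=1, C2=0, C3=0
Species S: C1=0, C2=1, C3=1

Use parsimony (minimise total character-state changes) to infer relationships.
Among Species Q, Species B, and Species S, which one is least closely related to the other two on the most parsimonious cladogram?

Species Q

Character polarity is set by the outgroup: the derived state is whichever differs from the outgroup's state, so for C1, C3 the derived state is '0', and for the remaining characters it is '1'.
Only Species B, Species S, and Species X show the derived state '0' for C1, supporting them as a clade.
Only Species S and Species X show the derived state '1' for C2, supporting them as a clade.
C3: derived state '0' in Species Q and Species Y only — synapomorphy for {Species Q, Species Y}.
Most parsimonious ingroup topology: ((Species Y,Species Q),((Species S,Species X),Species B)).
Species B and Species S share a more recent common ancestor with each other than either does with Species Q, so Species Q is the least closely related of the three.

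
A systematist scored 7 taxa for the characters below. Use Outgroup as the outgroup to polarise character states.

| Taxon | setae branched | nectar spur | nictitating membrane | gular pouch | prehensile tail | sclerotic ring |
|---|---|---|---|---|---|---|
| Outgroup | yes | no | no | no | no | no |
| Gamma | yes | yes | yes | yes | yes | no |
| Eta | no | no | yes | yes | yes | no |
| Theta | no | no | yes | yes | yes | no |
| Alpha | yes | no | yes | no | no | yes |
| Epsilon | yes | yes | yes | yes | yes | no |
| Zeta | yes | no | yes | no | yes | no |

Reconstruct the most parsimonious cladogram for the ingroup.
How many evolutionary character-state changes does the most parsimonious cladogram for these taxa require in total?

Character polarity is set by the outgroup: the derived state is whichever differs from the outgroup's state, so for setae branched the derived state is 'no', and for the remaining characters it is 'yes'.
setae branched: derived state 'no' in Eta and Theta only — synapomorphy for {Eta, Theta}.
nectar spur: derived state 'yes' in Epsilon and Gamma only — synapomorphy for {Epsilon, Gamma}.
All ingroup taxa share the derived state 'yes' for nictitating membrane; it defines the ingroup but does not resolve relationships within it.
gular pouch (derived state 'yes') is shared by Epsilon, Eta, Gamma, and Theta — a synapomorphy uniting that clade.
prehensile tail (derived state 'yes') is shared by Epsilon, Eta, Gamma, Theta, and Zeta — a synapomorphy uniting that clade.
sclerotic ring: derived state 'yes' in Alpha only — an autapomorphy, so it tells us nothing about relationships among taxa.
Most parsimonious ingroup topology: ((((Gamma,Epsilon),(Eta,Theta)),Zeta),Alpha).
Changes per character on this tree: setae branched: 1; nectar spur: 1; nictitating membrane: 1; gular pouch: 1; prehensile tail: 1; sclerotic ring: 1.
Total = 6.

6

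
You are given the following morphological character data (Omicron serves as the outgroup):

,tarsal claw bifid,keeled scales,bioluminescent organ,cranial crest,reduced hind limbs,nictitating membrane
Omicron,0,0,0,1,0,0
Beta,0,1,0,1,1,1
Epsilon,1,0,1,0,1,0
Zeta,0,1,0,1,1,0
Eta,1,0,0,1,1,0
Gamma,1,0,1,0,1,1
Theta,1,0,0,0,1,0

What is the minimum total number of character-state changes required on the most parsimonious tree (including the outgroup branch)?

7

Character polarity is set by the outgroup: the derived state is whichever differs from the outgroup's state, so for cranial crest the derived state is '0', and for the remaining characters it is '1'.
Only Epsilon, Eta, Gamma, and Theta show the derived state '1' for tarsal claw bifid, supporting them as a clade.
keeled scales (derived state '1') is shared by Beta and Zeta — a synapomorphy uniting that clade.
Only Epsilon and Gamma show the derived state '1' for bioluminescent organ, supporting them as a clade.
Only Epsilon, Gamma, and Theta show the derived state '0' for cranial crest, supporting them as a clade.
All ingroup taxa share the derived state '1' for reduced hind limbs; it defines the ingroup but does not resolve relationships within it.
nictitating membrane groups Beta and Gamma, which is incompatible with the clades supported by the remaining characters; treating it as convergent (homoplasy) costs fewer steps than any alternative tree.
Most parsimonious ingroup topology: ((Beta,Zeta),(((Epsilon,Gamma),Theta),Eta)).
Changes per character on this tree: tarsal claw bifid: 1; keeled scales: 1; bioluminescent organ: 1; cranial crest: 1; reduced hind limbs: 1; nictitating membrane: 2.
Total = 7.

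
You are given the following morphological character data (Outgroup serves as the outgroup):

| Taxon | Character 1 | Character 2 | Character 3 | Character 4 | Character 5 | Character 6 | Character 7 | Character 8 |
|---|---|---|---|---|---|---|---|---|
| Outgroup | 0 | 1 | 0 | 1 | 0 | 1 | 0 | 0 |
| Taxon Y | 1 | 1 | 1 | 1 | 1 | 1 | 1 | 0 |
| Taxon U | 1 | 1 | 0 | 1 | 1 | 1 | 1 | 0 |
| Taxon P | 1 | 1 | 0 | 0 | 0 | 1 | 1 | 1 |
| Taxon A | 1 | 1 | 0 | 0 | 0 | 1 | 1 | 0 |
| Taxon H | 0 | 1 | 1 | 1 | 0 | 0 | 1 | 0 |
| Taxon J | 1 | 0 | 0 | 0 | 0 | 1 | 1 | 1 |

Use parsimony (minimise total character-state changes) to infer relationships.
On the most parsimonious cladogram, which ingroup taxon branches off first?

Character polarity is set by the outgroup: the derived state is whichever differs from the outgroup's state, so for Character 2, Character 4, Character 6 the derived state is '0', and for the remaining characters it is '1'.
Character 1 (derived state '1') is shared by Taxon A, Taxon J, Taxon P, Taxon U, and Taxon Y — a synapomorphy uniting that clade.
Character 2: derived state '0' in Taxon J only — an autapomorphy, so it tells us nothing about relationships among taxa.
Character 3 groups Taxon H and Taxon Y, which is incompatible with the clades supported by the remaining characters; treating it as convergent (homoplasy) costs fewer steps than any alternative tree.
Only Taxon A, Taxon J, and Taxon P show the derived state '0' for Character 4, supporting them as a clade.
Character 5 (derived state '1') is shared by Taxon U and Taxon Y — a synapomorphy uniting that clade.
Character 6: derived state '0' in Taxon H only — an autapomorphy, so it tells us nothing about relationships among taxa.
Character 7 (derived state '1') is shared by all ingroup taxa — unites the whole ingroup.
Only Taxon J and Taxon P show the derived state '1' for Character 8, supporting them as a clade.
Most parsimonious ingroup topology: (((Taxon Y,Taxon U),((Taxon P,Taxon J),Taxon A)),Taxon H).
Taxon H is sister to the clade containing all other ingroup taxa, so it is the earliest-diverging (most basal) ingroup lineage.

Taxon H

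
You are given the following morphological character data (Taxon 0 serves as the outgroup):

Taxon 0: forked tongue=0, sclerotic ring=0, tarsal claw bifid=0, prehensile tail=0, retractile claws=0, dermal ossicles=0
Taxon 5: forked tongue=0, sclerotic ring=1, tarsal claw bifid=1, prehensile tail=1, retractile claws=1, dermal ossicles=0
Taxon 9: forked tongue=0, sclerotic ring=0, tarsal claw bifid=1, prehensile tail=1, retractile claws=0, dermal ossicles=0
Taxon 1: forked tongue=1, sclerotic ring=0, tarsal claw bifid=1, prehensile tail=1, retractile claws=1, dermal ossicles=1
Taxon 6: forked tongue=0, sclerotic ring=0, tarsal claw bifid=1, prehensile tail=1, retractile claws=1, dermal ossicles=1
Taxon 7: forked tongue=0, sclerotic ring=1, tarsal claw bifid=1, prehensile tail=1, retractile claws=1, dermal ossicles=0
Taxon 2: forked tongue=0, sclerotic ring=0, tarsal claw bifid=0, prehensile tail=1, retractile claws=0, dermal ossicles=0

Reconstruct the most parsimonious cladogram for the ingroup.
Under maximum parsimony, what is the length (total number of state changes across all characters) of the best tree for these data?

6

The outgroup has state '0' for every character, so '1' is the derived state throughout.
forked tongue: derived state '1' in Taxon 1 only — an autapomorphy, so it tells us nothing about relationships among taxa.
sclerotic ring: derived state '1' in Taxon 5 and Taxon 7 only — synapomorphy for {Taxon 5, Taxon 7}.
tarsal claw bifid: derived state '1' in Taxon 1, Taxon 5, Taxon 6, Taxon 7, and Taxon 9 only — synapomorphy for {Taxon 1, Taxon 5, Taxon 6, Taxon 7, Taxon 9}.
prehensile tail (derived state '1') is shared by all ingroup taxa — unites the whole ingroup.
retractile claws: derived state '1' in Taxon 1, Taxon 5, Taxon 6, and Taxon 7 only — synapomorphy for {Taxon 1, Taxon 5, Taxon 6, Taxon 7}.
dermal ossicles (derived state '1') is shared by Taxon 1 and Taxon 6 — a synapomorphy uniting that clade.
Most parsimonious ingroup topology: ((((Taxon 5,Taxon 7),(Taxon 1,Taxon 6)),Taxon 9),Taxon 2).
Changes per character on this tree: forked tongue: 1; sclerotic ring: 1; tarsal claw bifid: 1; prehensile tail: 1; retractile claws: 1; dermal ossicles: 1.
Total = 6.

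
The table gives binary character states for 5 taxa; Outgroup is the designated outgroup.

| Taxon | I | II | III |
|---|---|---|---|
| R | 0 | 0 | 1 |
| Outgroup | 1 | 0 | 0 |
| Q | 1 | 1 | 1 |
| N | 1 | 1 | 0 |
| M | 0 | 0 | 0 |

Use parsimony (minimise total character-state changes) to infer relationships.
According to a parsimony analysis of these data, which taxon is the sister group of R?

M

Character polarity is set by the outgroup: the derived state is whichever differs from the outgroup's state, so for I the derived state is '0', and for the remaining characters it is '1'.
I: derived state '0' in M and R only — synapomorphy for {M, R}.
Only N and Q show the derived state '1' for II, supporting them as a clade.
III (state '1') occurs in Q and R but conflicts with the nesting implied by the other characters — most parsimoniously interpreted as homoplasy.
Most parsimonious ingroup topology: ((Q,N),(R,M)).
R and M form a cherry on this tree, so they are sister taxa.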